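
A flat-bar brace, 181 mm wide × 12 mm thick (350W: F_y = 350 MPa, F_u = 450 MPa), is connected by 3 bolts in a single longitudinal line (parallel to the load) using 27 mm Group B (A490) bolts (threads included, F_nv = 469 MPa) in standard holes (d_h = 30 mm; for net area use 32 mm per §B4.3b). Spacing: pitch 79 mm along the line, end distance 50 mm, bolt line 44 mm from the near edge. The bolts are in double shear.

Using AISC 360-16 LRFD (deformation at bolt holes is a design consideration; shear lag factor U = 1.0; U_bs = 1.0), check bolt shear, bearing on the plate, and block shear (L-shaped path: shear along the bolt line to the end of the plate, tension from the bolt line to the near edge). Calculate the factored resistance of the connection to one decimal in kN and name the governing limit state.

424.4 kN (block shear governs)

Bolt shear: A_b = π(27)²/4 = 572.56 mm². φR_n = 0.75 × 469 × 572.56 × 3 × 2 = 1208.4 kN.
Bearing (12 mm plate, F_u = 450 MPa): end bolts L_c = 50 − 30/2 = 35, R_n = min(1.2×35×12×450, 2.4×27×12×450) = 226.8 kN/bolt; interior L_c = 79 − 30 = 49, R_n = 317.52 kN/bolt. φR_n = 0.75 × (1×226.8 + 2×317.52) = 646.4 kN.
Block shear: shear path 1×[50+2×79] = 1×208 mm, A_gv = 2496, A_nv = 1×(208 − 2.5×32)×12 = 1536 mm²; tension to near edge: (44 − 0.5×32)×12 = 336 mm². R_n = min(0.6×450×1536, 0.6×350×2496) + 1.0×450×336 = min(414.72, 524.16) + 151.2 = 565.92 kN. φR_n = 0.75 × 565.92 = 424.4 kN.
Governing: min(1208.4, 646.4, 424.4) = 424.4 kN → block shear.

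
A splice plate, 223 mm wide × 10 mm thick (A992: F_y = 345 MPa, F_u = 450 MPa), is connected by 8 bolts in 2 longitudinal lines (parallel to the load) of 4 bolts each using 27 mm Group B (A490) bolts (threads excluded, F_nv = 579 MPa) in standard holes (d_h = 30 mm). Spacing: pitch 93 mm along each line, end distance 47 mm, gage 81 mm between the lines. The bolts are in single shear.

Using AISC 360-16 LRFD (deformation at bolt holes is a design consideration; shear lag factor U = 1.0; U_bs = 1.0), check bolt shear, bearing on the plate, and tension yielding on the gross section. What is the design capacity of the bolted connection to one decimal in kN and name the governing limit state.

Bolt shear: A_b = π(27)²/4 = 572.56 mm². φR_n = 0.75 × 579 × 572.56 × 8 × 1 = 1989.1 kN.
Bearing (10 mm plate, F_u = 450 MPa): end bolts L_c = 47 − 30/2 = 32, R_n = min(1.2×32×10×450, 2.4×27×10×450) = 172.8 kN/bolt; interior L_c = 93 − 30 = 63, R_n = 291.6 kN/bolt. φR_n = 0.75 × (2×172.8 + 6×291.6) = 1571.4 kN.
Tension yield (gross): A_g = 223×10 = 2230 mm². φR_n = 0.90 × 345 × 2230 = 692.4 kN.
Governing: min(1989.1, 1571.4, 692.4) = 692.4 kN → gross-section yield.

692.4 kN (gross-section yield governs)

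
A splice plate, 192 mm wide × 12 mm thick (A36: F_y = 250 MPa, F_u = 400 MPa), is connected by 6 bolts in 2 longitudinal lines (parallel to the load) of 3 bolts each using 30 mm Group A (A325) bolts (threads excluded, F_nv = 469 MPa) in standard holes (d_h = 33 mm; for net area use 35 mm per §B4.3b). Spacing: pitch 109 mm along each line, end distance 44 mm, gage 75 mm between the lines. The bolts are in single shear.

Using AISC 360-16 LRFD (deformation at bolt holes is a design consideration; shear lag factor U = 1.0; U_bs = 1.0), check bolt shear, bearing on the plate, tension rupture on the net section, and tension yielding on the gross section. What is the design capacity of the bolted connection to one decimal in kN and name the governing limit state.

Bolt shear: A_b = π(30)²/4 = 706.86 mm². φR_n = 0.75 × 469 × 706.86 × 6 × 1 = 1491.8 kN.
Bearing (12 mm plate, F_u = 400 MPa): end bolts L_c = 44 − 33/2 = 27.5, R_n = min(1.2×27.5×12×400, 2.4×30×12×400) = 158.4 kN/bolt; interior L_c = 109 − 33 = 76, R_n = 345.6 kN/bolt. φR_n = 0.75 × (2×158.4 + 4×345.6) = 1274.4 kN.
Tension rupture (net): A_n = (192 − 2×35)×12 = 1464 mm² (U = 1.0, A_e = A_n). φR_n = 0.75 × 400 × 1464 = 439.2 kN.
Tension yield (gross): A_g = 192×12 = 2304 mm². φR_n = 0.90 × 250 × 2304 = 518.4 kN.
Governing: min(1491.8, 1274.4, 439.2, 518.4) = 439.2 kN → net-section rupture.

439.2 kN (net-section rupture governs)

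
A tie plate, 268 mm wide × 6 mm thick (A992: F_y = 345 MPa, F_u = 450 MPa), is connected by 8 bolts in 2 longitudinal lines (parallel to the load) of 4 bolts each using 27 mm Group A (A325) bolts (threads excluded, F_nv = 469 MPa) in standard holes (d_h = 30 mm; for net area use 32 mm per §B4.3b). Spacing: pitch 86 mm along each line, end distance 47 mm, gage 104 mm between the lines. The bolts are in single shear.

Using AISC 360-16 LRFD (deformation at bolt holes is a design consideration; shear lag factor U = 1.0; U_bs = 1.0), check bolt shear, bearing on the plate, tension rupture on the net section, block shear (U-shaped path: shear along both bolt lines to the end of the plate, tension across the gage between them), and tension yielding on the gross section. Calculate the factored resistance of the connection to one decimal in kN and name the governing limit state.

413.1 kN (net-section rupture governs)

Bolt shear: A_b = π(27)²/4 = 572.56 mm². φR_n = 0.75 × 469 × 572.56 × 8 × 1 = 1611.2 kN.
Bearing (6 mm plate, F_u = 450 MPa): end bolts L_c = 47 − 30/2 = 32, R_n = min(1.2×32×6×450, 2.4×27×6×450) = 103.68 kN/bolt; interior L_c = 86 − 30 = 56, R_n = 174.96 kN/bolt. φR_n = 0.75 × (2×103.68 + 6×174.96) = 942.8 kN.
Tension rupture (net): A_n = (268 − 2×32)×6 = 1224 mm² (U = 1.0, A_e = A_n). φR_n = 0.75 × 450 × 1224 = 413.1 kN.
Block shear: shear path 2×[47+3×86] = 2×305 mm, A_gv = 3660, A_nv = 2×(305 − 3.5×32)×6 = 2316 mm²; tension across gage: (104 − 1×32)×6 = 432 mm². R_n = min(0.6×450×2316, 0.6×345×3660) + 1.0×450×432 = min(625.32, 757.62) + 194.4 = 819.72 kN. φR_n = 0.75 × 819.72 = 614.8 kN.
Tension yield (gross): A_g = 268×6 = 1608 mm². φR_n = 0.90 × 345 × 1608 = 499.3 kN.
Governing: min(1611.2, 942.8, 413.1, 614.8, 499.3) = 413.1 kN → net-section rupture.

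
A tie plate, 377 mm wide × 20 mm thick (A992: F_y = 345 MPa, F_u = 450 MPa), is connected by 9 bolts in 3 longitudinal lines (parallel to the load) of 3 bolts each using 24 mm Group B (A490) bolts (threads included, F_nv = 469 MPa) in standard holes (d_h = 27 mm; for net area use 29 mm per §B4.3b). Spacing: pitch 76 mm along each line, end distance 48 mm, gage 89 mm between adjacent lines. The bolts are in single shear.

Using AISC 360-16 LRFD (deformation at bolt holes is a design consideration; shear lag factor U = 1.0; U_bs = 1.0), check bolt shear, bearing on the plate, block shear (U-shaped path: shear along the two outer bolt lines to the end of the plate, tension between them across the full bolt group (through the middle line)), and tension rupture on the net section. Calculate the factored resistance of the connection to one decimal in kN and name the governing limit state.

Bolt shear: A_b = π(24)²/4 = 452.39 mm². φR_n = 0.75 × 469 × 452.39 × 9 × 1 = 1432.2 kN.
Bearing (20 mm plate, F_u = 450 MPa): end bolts L_c = 48 − 27/2 = 34.5, R_n = min(1.2×34.5×20×450, 2.4×24×20×450) = 372.6 kN/bolt; interior L_c = 76 − 27 = 49, R_n = 518.4 kN/bolt. φR_n = 0.75 × (3×372.6 + 6×518.4) = 3171.2 kN.
Block shear: shear path 2×[48+2×76] = 2×200 mm, A_gv = 8000, A_nv = 2×(200 − 2.5×29)×20 = 5100 mm²; tension across gage: (178 − 2×29)×20 = 2400 mm². R_n = min(0.6×450×5100, 0.6×345×8000) + 1.0×450×2400 = min(1377, 1656) + 1080 = 2457 kN. φR_n = 0.75 × 2457 = 1842.8 kN.
Tension rupture (net): A_n = (377 − 3×29)×20 = 5800 mm² (U = 1.0, A_e = A_n). φR_n = 0.75 × 450 × 5800 = 1957.5 kN.
Governing: min(1432.2, 3171.2, 1842.8, 1957.5) = 1432.2 kN → bolt shear.

1432.2 kN (bolt shear governs)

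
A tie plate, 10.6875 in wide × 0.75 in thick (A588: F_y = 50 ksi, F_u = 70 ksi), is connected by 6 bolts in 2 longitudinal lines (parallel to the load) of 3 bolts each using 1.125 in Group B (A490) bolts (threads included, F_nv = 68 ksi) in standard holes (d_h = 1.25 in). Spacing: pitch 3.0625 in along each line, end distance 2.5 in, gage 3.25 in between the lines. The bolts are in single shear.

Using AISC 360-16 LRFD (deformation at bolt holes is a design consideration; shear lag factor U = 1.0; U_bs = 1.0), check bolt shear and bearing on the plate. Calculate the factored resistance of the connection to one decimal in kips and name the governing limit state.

Bolt shear: A_b = π(1.125)²/4 = 0.99402 in². φR_n = 0.75 × 68 × 0.99402 × 6 × 1 = 304.2 kips.
Bearing (0.75 in plate, F_u = 70 ksi): end bolts L_c = 2.5 − 1.25/2 = 1.875, R_n = min(1.2×1.875×0.75×70, 2.4×1.125×0.75×70) = 118.13 kips/bolt; interior L_c = 3.0625 − 1.25 = 1.8125, R_n = 114.19 kips/bolt. φR_n = 0.75 × (2×118.13 + 4×114.19) = 519.8 kips.
Governing: min(304.2, 519.8) = 304.2 kips → bolt shear.

304.2 kips (bolt shear governs)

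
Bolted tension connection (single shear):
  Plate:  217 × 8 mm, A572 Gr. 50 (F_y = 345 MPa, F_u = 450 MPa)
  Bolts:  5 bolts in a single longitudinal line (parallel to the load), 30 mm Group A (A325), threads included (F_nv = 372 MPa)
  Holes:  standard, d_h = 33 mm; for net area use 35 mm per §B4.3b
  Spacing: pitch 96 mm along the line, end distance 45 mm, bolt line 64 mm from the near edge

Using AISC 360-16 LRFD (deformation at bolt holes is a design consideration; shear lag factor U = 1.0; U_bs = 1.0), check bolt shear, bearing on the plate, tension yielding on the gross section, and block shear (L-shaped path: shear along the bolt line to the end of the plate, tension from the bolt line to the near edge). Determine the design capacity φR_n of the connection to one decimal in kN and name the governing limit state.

539.0 kN (gross-section yield governs)

Bolt shear: A_b = π(30)²/4 = 706.86 mm². φR_n = 0.75 × 372 × 706.86 × 5 × 1 = 986.1 kN.
Bearing (8 mm plate, F_u = 450 MPa): end bolts L_c = 45 − 33/2 = 28.5, R_n = min(1.2×28.5×8×450, 2.4×30×8×450) = 123.12 kN/bolt; interior L_c = 96 − 33 = 63, R_n = 259.2 kN/bolt. φR_n = 0.75 × (1×123.12 + 4×259.2) = 869.9 kN.
Tension yield (gross): A_g = 217×8 = 1736 mm². φR_n = 0.90 × 345 × 1736 = 539.0 kN.
Block shear: shear path 1×[45+4×96] = 1×429 mm, A_gv = 3432, A_nv = 1×(429 − 4.5×35)×8 = 2172 mm²; tension to near edge: (64 − 0.5×35)×8 = 372 mm². R_n = min(0.6×450×2172, 0.6×345×3432) + 1.0×450×372 = min(586.44, 710.42) + 167.4 = 753.84 kN. φR_n = 0.75 × 753.84 = 565.4 kN.
Governing: min(986.1, 869.9, 539.0, 565.4) = 539.0 kN → gross-section yield.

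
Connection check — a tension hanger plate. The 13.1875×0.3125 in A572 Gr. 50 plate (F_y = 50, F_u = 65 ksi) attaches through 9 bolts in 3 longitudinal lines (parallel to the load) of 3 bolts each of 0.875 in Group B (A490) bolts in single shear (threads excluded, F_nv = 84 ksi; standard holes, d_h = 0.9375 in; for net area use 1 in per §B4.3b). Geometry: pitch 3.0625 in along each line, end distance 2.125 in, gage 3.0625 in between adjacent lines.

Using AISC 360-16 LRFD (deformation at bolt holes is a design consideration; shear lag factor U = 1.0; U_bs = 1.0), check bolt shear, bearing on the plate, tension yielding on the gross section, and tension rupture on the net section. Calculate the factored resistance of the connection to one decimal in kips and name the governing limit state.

155.2 kips (net-section rupture governs)

Bolt shear: A_b = π(0.875)²/4 = 0.60132 in². φR_n = 0.75 × 84 × 0.60132 × 9 × 1 = 340.9 kips.
Bearing (0.3125 in plate, F_u = 65 ksi): end bolts L_c = 2.125 − 0.9375/2 = 1.65625, R_n = min(1.2×1.65625×0.3125×65, 2.4×0.875×0.3125×65) = 40.371 kips/bolt; interior L_c = 3.0625 − 0.9375 = 2.125, R_n = 42.656 kips/bolt. φR_n = 0.75 × (3×40.371 + 6×42.656) = 282.8 kips.
Tension yield (gross): A_g = 13.1875×0.3125 = 4.1211 in². φR_n = 0.90 × 50 × 4.1211 = 185.4 kips.
Tension rupture (net): A_n = (13.1875 − 3×1)×0.3125 = 3.1836 in² (U = 1.0, A_e = A_n). φR_n = 0.75 × 65 × 3.1836 = 155.2 kips.
Governing: min(340.9, 282.8, 185.4, 155.2) = 155.2 kips → net-section rupture.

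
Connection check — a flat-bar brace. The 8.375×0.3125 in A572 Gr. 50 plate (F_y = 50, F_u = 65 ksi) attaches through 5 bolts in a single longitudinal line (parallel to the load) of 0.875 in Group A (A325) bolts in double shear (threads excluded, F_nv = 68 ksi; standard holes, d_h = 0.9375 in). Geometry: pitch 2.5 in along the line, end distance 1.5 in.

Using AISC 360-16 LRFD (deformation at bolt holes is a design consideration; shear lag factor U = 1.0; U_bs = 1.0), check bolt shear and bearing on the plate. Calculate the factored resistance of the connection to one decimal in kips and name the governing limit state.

Bolt shear: A_b = π(0.875)²/4 = 0.60132 in². φR_n = 0.75 × 68 × 0.60132 × 5 × 2 = 306.7 kips.
Bearing (0.3125 in plate, F_u = 65 ksi): end bolts L_c = 1.5 − 0.9375/2 = 1.03125, R_n = min(1.2×1.03125×0.3125×65, 2.4×0.875×0.3125×65) = 25.137 kips/bolt; interior L_c = 2.5 − 0.9375 = 1.5625, R_n = 38.086 kips/bolt. φR_n = 0.75 × (1×25.137 + 4×38.086) = 133.1 kips.
Governing: min(306.7, 133.1) = 133.1 kips → bearing.

133.1 kips (bearing governs)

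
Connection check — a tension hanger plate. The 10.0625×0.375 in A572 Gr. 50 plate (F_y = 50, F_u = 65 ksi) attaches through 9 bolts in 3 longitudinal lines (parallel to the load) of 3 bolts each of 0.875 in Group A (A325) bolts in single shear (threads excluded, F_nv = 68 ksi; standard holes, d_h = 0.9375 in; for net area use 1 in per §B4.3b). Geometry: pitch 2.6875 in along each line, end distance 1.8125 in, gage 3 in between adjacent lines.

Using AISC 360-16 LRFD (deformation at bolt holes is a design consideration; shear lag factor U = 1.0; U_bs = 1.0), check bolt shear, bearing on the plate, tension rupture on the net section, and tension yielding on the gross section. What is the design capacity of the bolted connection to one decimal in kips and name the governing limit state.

Bolt shear: A_b = π(0.875)²/4 = 0.60132 in². φR_n = 0.75 × 68 × 0.60132 × 9 × 1 = 276.0 kips.
Bearing (0.375 in plate, F_u = 65 ksi): end bolts L_c = 1.8125 − 0.9375/2 = 1.34375, R_n = min(1.2×1.34375×0.375×65, 2.4×0.875×0.375×65) = 39.305 kips/bolt; interior L_c = 2.6875 − 0.9375 = 1.75, R_n = 51.188 kips/bolt. φR_n = 0.75 × (3×39.305 + 6×51.188) = 318.8 kips.
Tension rupture (net): A_n = (10.0625 − 3×1)×0.375 = 2.6484 in² (U = 1.0, A_e = A_n). φR_n = 0.75 × 65 × 2.6484 = 129.1 kips.
Tension yield (gross): A_g = 10.0625×0.375 = 3.7734 in². φR_n = 0.90 × 50 × 3.7734 = 169.8 kips.
Governing: min(276.0, 318.8, 129.1, 169.8) = 129.1 kips → net-section rupture.

129.1 kips (net-section rupture governs)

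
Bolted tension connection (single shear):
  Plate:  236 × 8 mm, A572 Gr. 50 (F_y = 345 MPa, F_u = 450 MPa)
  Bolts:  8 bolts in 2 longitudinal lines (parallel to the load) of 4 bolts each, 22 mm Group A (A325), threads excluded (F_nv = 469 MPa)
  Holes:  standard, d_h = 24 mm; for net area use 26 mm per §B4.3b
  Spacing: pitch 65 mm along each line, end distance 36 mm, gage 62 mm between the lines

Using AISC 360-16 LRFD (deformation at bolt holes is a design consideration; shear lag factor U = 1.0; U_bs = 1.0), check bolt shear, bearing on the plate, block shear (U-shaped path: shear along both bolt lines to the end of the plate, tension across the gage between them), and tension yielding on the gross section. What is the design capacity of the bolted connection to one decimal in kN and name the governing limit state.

Bolt shear: A_b = π(22)²/4 = 380.13 mm². φR_n = 0.75 × 469 × 380.13 × 8 × 1 = 1069.7 kN.
Bearing (8 mm plate, F_u = 450 MPa): end bolts L_c = 36 − 24/2 = 24, R_n = min(1.2×24×8×450, 2.4×22×8×450) = 103.68 kN/bolt; interior L_c = 65 − 24 = 41, R_n = 177.12 kN/bolt. φR_n = 0.75 × (2×103.68 + 6×177.12) = 952.6 kN.
Block shear: shear path 2×[36+3×65] = 2×231 mm, A_gv = 3696, A_nv = 2×(231 − 3.5×26)×8 = 2240 mm²; tension across gage: (62 − 1×26)×8 = 288 mm². R_n = min(0.6×450×2240, 0.6×345×3696) + 1.0×450×288 = min(604.8, 765.07) + 129.6 = 734.4 kN. φR_n = 0.75 × 734.4 = 550.8 kN.
Tension yield (gross): A_g = 236×8 = 1888 mm². φR_n = 0.90 × 345 × 1888 = 586.2 kN.
Governing: min(1069.7, 952.6, 550.8, 586.2) = 550.8 kN → block shear.

550.8 kN (block shear governs)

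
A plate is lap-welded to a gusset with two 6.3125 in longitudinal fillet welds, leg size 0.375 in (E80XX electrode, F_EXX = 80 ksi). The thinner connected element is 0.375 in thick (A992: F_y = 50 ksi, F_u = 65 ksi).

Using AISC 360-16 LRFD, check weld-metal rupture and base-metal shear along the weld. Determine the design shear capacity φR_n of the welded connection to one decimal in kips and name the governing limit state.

120.5 kips (weld metal governs)

Weld metal: throat = 0.707×0.375 = 0.26513 in, L = 2×6.3125 = 12.625 in. φR_n = 0.75 × 0.6 × 80 × 0.26513 × 12.625 = 120.5 kips.
Base metal shear (0.375 in plate): yield φR_n = 1.0×0.6×50×0.375×12.625 = 142.0 kips; rupture φR_n = 0.75×0.6×65×0.375×12.625 = 138.5 kips; take 138.5 kips (rupture).
Governing: min(120.5, 138.5) = 120.5 kips → weld metal.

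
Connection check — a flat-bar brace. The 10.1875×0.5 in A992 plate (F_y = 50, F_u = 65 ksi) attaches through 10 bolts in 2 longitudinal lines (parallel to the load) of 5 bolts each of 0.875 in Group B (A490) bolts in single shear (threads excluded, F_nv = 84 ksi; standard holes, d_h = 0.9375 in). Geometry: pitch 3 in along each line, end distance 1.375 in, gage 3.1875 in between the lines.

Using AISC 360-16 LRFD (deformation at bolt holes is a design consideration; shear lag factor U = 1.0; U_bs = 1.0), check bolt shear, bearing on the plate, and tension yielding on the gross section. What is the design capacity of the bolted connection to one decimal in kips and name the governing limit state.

Bolt shear: A_b = π(0.875)²/4 = 0.60132 in². φR_n = 0.75 × 84 × 0.60132 × 10 × 1 = 378.8 kips.
Bearing (0.5 in plate, F_u = 65 ksi): end bolts L_c = 1.375 − 0.9375/2 = 0.90625, R_n = min(1.2×0.90625×0.5×65, 2.4×0.875×0.5×65) = 35.344 kips/bolt; interior L_c = 3 − 0.9375 = 2.0625, R_n = 68.25 kips/bolt. φR_n = 0.75 × (2×35.344 + 8×68.25) = 462.5 kips.
Tension yield (gross): A_g = 10.1875×0.5 = 5.0938 in². φR_n = 0.90 × 50 × 5.0938 = 229.2 kips.
Governing: min(378.8, 462.5, 229.2) = 229.2 kips → gross-section yield.

229.2 kips (gross-section yield governs)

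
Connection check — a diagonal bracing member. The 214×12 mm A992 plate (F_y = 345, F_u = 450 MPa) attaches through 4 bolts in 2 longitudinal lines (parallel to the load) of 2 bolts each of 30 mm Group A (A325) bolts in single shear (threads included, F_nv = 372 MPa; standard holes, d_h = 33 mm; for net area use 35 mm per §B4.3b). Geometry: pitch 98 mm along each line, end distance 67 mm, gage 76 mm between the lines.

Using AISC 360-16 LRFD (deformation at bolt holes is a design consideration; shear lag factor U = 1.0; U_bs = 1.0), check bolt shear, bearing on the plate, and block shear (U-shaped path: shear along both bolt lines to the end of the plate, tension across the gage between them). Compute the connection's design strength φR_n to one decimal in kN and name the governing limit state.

Bolt shear: A_b = π(30)²/4 = 706.86 mm². φR_n = 0.75 × 372 × 706.86 × 4 × 1 = 788.9 kN.
Bearing (12 mm plate, F_u = 450 MPa): end bolts L_c = 67 − 33/2 = 50.5, R_n = min(1.2×50.5×12×450, 2.4×30×12×450) = 327.24 kN/bolt; interior L_c = 98 − 33 = 65, R_n = 388.8 kN/bolt. φR_n = 0.75 × (2×327.24 + 2×388.8) = 1074.1 kN.
Block shear: shear path 2×[67+1×98] = 2×165 mm, A_gv = 3960, A_nv = 2×(165 − 1.5×35)×12 = 2700 mm²; tension across gage: (76 − 1×35)×12 = 492 mm². R_n = min(0.6×450×2700, 0.6×345×3960) + 1.0×450×492 = min(729, 819.72) + 221.4 = 950.4 kN. φR_n = 0.75 × 950.4 = 712.8 kN.
Governing: min(788.9, 1074.1, 712.8) = 712.8 kN → block shear.

712.8 kN (block shear governs)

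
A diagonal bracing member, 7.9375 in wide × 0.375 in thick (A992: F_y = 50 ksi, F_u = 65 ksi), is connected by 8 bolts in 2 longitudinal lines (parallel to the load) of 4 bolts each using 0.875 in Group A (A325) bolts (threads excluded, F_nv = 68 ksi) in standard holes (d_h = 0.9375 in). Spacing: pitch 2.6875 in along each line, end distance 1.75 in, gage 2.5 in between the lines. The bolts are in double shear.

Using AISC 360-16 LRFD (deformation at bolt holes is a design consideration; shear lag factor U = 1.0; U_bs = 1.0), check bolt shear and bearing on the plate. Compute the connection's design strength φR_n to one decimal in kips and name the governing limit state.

Bolt shear: A_b = π(0.875)²/4 = 0.60132 in². φR_n = 0.75 × 68 × 0.60132 × 8 × 2 = 490.7 kips.
Bearing (0.375 in plate, F_u = 65 ksi): end bolts L_c = 1.75 − 0.9375/2 = 1.28125, R_n = min(1.2×1.28125×0.375×65, 2.4×0.875×0.375×65) = 37.477 kips/bolt; interior L_c = 2.6875 − 0.9375 = 1.75, R_n = 51.188 kips/bolt. φR_n = 0.75 × (2×37.477 + 6×51.188) = 286.6 kips.
Governing: min(490.7, 286.6) = 286.6 kips → bearing.

286.6 kips (bearing governs)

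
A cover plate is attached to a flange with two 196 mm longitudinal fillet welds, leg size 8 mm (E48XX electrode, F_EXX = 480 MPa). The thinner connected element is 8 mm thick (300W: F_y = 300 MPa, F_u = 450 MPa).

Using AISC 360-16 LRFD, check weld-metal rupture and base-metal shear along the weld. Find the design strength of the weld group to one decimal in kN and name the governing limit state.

Weld metal: throat = 0.707×8 = 5.656 mm, L = 2×196 = 392 mm. φR_n = 0.75 × 0.6 × 480 × 5.656 × 392 = 478.9 kN.
Base metal shear (8 mm plate): yield φR_n = 1.0×0.6×300×8×392 = 564.5 kN; rupture φR_n = 0.75×0.6×450×8×392 = 635.0 kN; take 564.5 kN (yield).
Governing: min(478.9, 564.5) = 478.9 kN → weld metal.

478.9 kN (weld metal governs)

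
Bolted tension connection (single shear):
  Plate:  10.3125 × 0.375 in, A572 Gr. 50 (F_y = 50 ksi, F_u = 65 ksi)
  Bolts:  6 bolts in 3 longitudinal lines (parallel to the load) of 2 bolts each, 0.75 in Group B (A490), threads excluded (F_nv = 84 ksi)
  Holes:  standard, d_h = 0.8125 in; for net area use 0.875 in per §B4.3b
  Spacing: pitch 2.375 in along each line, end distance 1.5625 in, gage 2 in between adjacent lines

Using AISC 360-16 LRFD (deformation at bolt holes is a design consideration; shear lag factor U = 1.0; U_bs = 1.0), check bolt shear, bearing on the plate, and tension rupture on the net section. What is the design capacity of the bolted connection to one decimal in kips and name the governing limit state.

140.5 kips (net-section rupture governs)

Bolt shear: A_b = π(0.75)²/4 = 0.44179 in². φR_n = 0.75 × 84 × 0.44179 × 6 × 1 = 167.0 kips.
Bearing (0.375 in plate, F_u = 65 ksi): end bolts L_c = 1.5625 − 0.8125/2 = 1.15625, R_n = min(1.2×1.15625×0.375×65, 2.4×0.75×0.375×65) = 33.82 kips/bolt; interior L_c = 2.375 − 0.8125 = 1.5625, R_n = 43.875 kips/bolt. φR_n = 0.75 × (3×33.82 + 3×43.875) = 174.8 kips.
Tension rupture (net): A_n = (10.3125 − 3×0.875)×0.375 = 2.8828 in² (U = 1.0, A_e = A_n). φR_n = 0.75 × 65 × 2.8828 = 140.5 kips.
Governing: min(167.0, 174.8, 140.5) = 140.5 kips → net-section rupture.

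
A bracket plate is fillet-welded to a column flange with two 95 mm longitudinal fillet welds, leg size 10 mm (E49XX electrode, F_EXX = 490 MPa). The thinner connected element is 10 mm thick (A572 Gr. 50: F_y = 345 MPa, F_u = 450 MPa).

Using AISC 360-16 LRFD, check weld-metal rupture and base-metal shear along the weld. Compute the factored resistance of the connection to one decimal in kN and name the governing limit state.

296.2 kN (weld metal governs)

Weld metal: throat = 0.707×10 = 7.07 mm, L = 2×95 = 190 mm. φR_n = 0.75 × 0.6 × 490 × 7.07 × 190 = 296.2 kN.
Base metal shear (10 mm plate): yield φR_n = 1.0×0.6×345×10×190 = 393.3 kN; rupture φR_n = 0.75×0.6×450×10×190 = 384.8 kN; take 384.8 kN (rupture).
Governing: min(296.2, 384.8) = 296.2 kN → weld metal.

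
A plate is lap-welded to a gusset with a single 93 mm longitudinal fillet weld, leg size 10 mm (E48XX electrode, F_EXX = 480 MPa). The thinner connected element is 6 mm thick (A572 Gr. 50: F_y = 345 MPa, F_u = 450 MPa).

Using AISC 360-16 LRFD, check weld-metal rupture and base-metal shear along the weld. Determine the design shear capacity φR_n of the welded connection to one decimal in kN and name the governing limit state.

113.0 kN (base-metal shear governs)

Weld metal: throat = 0.707×10 = 7.07 mm, L = 93 mm. φR_n = 0.75 × 0.6 × 480 × 7.07 × 93 = 142.0 kN.
Base metal shear (6 mm plate): yield φR_n = 1.0×0.6×345×6×93 = 115.5 kN; rupture φR_n = 0.75×0.6×450×6×93 = 113.0 kN; take 113.0 kN (rupture).
Governing: min(142.0, 113.0) = 113.0 kN → base-metal shear.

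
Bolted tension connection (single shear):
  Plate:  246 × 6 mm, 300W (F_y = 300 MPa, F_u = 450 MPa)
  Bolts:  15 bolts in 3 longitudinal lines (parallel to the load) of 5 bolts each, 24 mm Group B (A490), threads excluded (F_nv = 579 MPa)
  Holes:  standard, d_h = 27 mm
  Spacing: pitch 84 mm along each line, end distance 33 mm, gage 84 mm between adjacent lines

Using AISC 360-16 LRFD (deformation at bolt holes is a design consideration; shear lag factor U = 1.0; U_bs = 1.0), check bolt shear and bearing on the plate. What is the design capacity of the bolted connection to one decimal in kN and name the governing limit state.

1541.8 kN (bearing governs)

Bolt shear: A_b = π(24)²/4 = 452.39 mm². φR_n = 0.75 × 579 × 452.39 × 15 × 1 = 2946.8 kN.
Bearing (6 mm plate, F_u = 450 MPa): end bolts L_c = 33 − 27/2 = 19.5, R_n = min(1.2×19.5×6×450, 2.4×24×6×450) = 63.18 kN/bolt; interior L_c = 84 − 27 = 57, R_n = 155.52 kN/bolt. φR_n = 0.75 × (3×63.18 + 12×155.52) = 1541.8 kN.
Governing: min(2946.8, 1541.8) = 1541.8 kN → bearing.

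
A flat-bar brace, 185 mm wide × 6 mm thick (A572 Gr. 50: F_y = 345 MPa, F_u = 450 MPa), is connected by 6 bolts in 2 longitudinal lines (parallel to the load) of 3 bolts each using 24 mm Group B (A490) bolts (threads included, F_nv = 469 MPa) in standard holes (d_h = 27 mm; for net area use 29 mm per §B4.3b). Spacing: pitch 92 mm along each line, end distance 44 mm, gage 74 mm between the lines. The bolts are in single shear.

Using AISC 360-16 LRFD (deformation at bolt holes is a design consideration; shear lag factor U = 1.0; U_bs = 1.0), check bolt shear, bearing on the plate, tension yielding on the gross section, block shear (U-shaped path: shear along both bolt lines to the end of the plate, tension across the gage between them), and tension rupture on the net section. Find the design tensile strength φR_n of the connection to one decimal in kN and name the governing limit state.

Bolt shear: A_b = π(24)²/4 = 452.39 mm². φR_n = 0.75 × 469 × 452.39 × 6 × 1 = 954.8 kN.
Bearing (6 mm plate, F_u = 450 MPa): end bolts L_c = 44 − 27/2 = 30.5, R_n = min(1.2×30.5×6×450, 2.4×24×6×450) = 98.82 kN/bolt; interior L_c = 92 − 27 = 65, R_n = 155.52 kN/bolt. φR_n = 0.75 × (2×98.82 + 4×155.52) = 614.8 kN.
Tension yield (gross): A_g = 185×6 = 1110 mm². φR_n = 0.90 × 345 × 1110 = 344.7 kN.
Block shear: shear path 2×[44+2×92] = 2×228 mm, A_gv = 2736, A_nv = 2×(228 − 2.5×29)×6 = 1866 mm²; tension across gage: (74 − 1×29)×6 = 270 mm². R_n = min(0.6×450×1866, 0.6×345×2736) + 1.0×450×270 = min(503.82, 566.35) + 121.5 = 625.32 kN. φR_n = 0.75 × 625.32 = 469.0 kN.
Tension rupture (net): A_n = (185 − 2×29)×6 = 762 mm² (U = 1.0, A_e = A_n). φR_n = 0.75 × 450 × 762 = 257.2 kN.
Governing: min(954.8, 614.8, 344.7, 469.0, 257.2) = 257.2 kN → net-section rupture.

257.2 kN (net-section rupture governs)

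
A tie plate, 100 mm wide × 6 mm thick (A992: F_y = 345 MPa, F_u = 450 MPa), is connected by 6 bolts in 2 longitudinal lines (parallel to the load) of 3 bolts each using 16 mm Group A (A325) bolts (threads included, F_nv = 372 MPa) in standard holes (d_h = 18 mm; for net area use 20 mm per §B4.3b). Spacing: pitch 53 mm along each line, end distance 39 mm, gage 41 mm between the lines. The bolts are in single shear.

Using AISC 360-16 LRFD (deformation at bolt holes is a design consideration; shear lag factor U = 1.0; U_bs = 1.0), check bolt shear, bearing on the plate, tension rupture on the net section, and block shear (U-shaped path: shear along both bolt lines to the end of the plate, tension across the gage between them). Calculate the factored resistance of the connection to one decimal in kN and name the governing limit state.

121.5 kN (net-section rupture governs)

Bolt shear: A_b = π(16)²/4 = 201.06 mm². φR_n = 0.75 × 372 × 201.06 × 6 × 1 = 336.6 kN.
Bearing (6 mm plate, F_u = 450 MPa): end bolts L_c = 39 − 18/2 = 30, R_n = min(1.2×30×6×450, 2.4×16×6×450) = 97.2 kN/bolt; interior L_c = 53 − 18 = 35, R_n = 103.68 kN/bolt. φR_n = 0.75 × (2×97.2 + 4×103.68) = 456.8 kN.
Tension rupture (net): A_n = (100 − 2×20)×6 = 360 mm² (U = 1.0, A_e = A_n). φR_n = 0.75 × 450 × 360 = 121.5 kN.
Block shear: shear path 2×[39+2×53] = 2×145 mm, A_gv = 1740, A_nv = 2×(145 − 2.5×20)×6 = 1140 mm²; tension across gage: (41 − 1×20)×6 = 126 mm². R_n = min(0.6×450×1140, 0.6×345×1740) + 1.0×450×126 = min(307.8, 360.18) + 56.7 = 364.5 kN. φR_n = 0.75 × 364.5 = 273.4 kN.
Governing: min(336.6, 456.8, 121.5, 273.4) = 121.5 kN → net-section rupture.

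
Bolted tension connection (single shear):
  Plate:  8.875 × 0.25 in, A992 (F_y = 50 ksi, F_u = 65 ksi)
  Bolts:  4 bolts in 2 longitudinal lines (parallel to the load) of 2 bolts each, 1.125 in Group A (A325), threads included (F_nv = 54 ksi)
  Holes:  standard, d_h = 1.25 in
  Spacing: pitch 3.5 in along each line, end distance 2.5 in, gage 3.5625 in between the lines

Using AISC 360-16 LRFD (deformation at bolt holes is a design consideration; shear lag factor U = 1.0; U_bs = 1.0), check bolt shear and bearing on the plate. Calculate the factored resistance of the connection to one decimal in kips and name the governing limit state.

Bolt shear: A_b = π(1.125)²/4 = 0.99402 in². φR_n = 0.75 × 54 × 0.99402 × 4 × 1 = 161.0 kips.
Bearing (0.25 in plate, F_u = 65 ksi): end bolts L_c = 2.5 − 1.25/2 = 1.875, R_n = min(1.2×1.875×0.25×65, 2.4×1.125×0.25×65) = 36.563 kips/bolt; interior L_c = 3.5 − 1.25 = 2.25, R_n = 43.875 kips/bolt. φR_n = 0.75 × (2×36.563 + 2×43.875) = 120.7 kips.
Governing: min(161.0, 120.7) = 120.7 kips → bearing.

120.7 kips (bearing governs)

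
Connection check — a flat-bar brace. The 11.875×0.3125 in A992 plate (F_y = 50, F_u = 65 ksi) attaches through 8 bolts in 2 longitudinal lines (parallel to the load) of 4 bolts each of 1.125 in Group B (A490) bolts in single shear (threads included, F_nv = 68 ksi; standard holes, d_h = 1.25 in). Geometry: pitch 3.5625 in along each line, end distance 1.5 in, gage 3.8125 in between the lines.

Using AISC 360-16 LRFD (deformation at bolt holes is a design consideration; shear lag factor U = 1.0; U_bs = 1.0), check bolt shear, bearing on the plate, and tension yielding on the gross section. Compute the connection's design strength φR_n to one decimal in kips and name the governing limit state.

Bolt shear: A_b = π(1.125)²/4 = 0.99402 in². φR_n = 0.75 × 68 × 0.99402 × 8 × 1 = 405.6 kips.
Bearing (0.3125 in plate, F_u = 65 ksi): end bolts L_c = 1.5 − 1.25/2 = 0.875, R_n = min(1.2×0.875×0.3125×65, 2.4×1.125×0.3125×65) = 21.328 kips/bolt; interior L_c = 3.5625 − 1.25 = 2.3125, R_n = 54.844 kips/bolt. φR_n = 0.75 × (2×21.328 + 6×54.844) = 278.8 kips.
Tension yield (gross): A_g = 11.875×0.3125 = 3.7109 in². φR_n = 0.90 × 50 × 3.7109 = 167.0 kips.
Governing: min(405.6, 278.8, 167.0) = 167.0 kips → gross-section yield.

167.0 kips (gross-section yield governs)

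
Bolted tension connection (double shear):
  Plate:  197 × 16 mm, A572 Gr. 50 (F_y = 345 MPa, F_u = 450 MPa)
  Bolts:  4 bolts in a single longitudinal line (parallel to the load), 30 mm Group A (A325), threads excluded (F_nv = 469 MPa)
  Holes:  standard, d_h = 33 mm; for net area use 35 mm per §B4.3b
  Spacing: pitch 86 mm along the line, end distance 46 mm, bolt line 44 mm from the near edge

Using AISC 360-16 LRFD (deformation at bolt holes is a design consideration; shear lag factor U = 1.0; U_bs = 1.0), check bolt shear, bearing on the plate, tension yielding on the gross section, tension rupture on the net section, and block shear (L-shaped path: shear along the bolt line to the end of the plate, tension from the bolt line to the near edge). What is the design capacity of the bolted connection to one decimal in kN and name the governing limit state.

731.2 kN (block shear governs)

Bolt shear: A_b = π(30)²/4 = 706.86 mm². φR_n = 0.75 × 469 × 706.86 × 4 × 2 = 1989.1 kN.
Bearing (16 mm plate, F_u = 450 MPa): end bolts L_c = 46 − 33/2 = 29.5, R_n = min(1.2×29.5×16×450, 2.4×30×16×450) = 254.88 kN/bolt; interior L_c = 86 − 33 = 53, R_n = 457.92 kN/bolt. φR_n = 0.75 × (1×254.88 + 3×457.92) = 1221.5 kN.
Tension yield (gross): A_g = 197×16 = 3152 mm². φR_n = 0.90 × 345 × 3152 = 978.7 kN.
Tension rupture (net): A_n = (197 − 1×35)×16 = 2592 mm² (U = 1.0, A_e = A_n). φR_n = 0.75 × 450 × 2592 = 874.8 kN.
Block shear: shear path 1×[46+3×86] = 1×304 mm, A_gv = 4864, A_nv = 1×(304 − 3.5×35)×16 = 2904 mm²; tension to near edge: (44 − 0.5×35)×16 = 424 mm². R_n = min(0.6×450×2904, 0.6×345×4864) + 1.0×450×424 = min(784.08, 1006.8) + 190.8 = 974.88 kN. φR_n = 0.75 × 974.88 = 731.2 kN.
Governing: min(1989.1, 1221.5, 978.7, 874.8, 731.2) = 731.2 kN → block shear.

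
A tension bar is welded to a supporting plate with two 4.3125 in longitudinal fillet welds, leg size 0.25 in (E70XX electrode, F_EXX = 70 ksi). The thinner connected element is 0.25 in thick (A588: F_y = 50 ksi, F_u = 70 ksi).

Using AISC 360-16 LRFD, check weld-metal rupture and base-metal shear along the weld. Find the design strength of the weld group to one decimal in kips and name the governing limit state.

48.0 kips (weld metal governs)

Weld metal: throat = 0.707×0.25 = 0.17675 in, L = 2×4.3125 = 8.625 in. φR_n = 0.75 × 0.6 × 70 × 0.17675 × 8.625 = 48.0 kips.
Base metal shear (0.25 in plate): yield φR_n = 1.0×0.6×50×0.25×8.625 = 64.7 kips; rupture φR_n = 0.75×0.6×70×0.25×8.625 = 67.9 kips; take 64.7 kips (yield).
Governing: min(48.0, 64.7) = 48.0 kips → weld metal.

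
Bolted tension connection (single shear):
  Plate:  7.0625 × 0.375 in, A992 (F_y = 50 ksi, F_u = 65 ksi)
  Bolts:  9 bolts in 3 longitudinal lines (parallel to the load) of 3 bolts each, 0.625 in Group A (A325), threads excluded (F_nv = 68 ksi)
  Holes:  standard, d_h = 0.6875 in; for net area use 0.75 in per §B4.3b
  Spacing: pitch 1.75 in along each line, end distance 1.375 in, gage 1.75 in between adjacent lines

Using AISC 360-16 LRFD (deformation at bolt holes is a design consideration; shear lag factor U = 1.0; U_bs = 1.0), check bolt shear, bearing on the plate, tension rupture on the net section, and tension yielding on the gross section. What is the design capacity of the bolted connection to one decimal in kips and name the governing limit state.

88.0 kips (net-section rupture governs)

Bolt shear: A_b = π(0.625)²/4 = 0.3068 in². φR_n = 0.75 × 68 × 0.3068 × 9 × 1 = 140.8 kips.
Bearing (0.375 in plate, F_u = 65 ksi): end bolts L_c = 1.375 − 0.6875/2 = 1.03125, R_n = min(1.2×1.03125×0.375×65, 2.4×0.625×0.375×65) = 30.164 kips/bolt; interior L_c = 1.75 − 0.6875 = 1.0625, R_n = 31.078 kips/bolt. φR_n = 0.75 × (3×30.164 + 6×31.078) = 207.7 kips.
Tension rupture (net): A_n = (7.0625 − 3×0.75)×0.375 = 1.8047 in² (U = 1.0, A_e = A_n). φR_n = 0.75 × 65 × 1.8047 = 88.0 kips.
Tension yield (gross): A_g = 7.0625×0.375 = 2.6484 in². φR_n = 0.90 × 50 × 2.6484 = 119.2 kips.
Governing: min(140.8, 207.7, 88.0, 119.2) = 88.0 kips → net-section rupture.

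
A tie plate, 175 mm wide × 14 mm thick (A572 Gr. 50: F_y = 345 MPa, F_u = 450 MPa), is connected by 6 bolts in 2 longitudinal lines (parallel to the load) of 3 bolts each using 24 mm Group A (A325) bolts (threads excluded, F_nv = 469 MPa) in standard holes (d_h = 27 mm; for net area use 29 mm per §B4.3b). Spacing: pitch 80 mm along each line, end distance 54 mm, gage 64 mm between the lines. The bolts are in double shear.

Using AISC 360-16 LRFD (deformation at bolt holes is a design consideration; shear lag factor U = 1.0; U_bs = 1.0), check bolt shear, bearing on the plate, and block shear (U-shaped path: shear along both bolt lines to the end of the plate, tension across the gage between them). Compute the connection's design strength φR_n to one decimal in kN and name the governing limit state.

Bolt shear: A_b = π(24)²/4 = 452.39 mm². φR_n = 0.75 × 469 × 452.39 × 6 × 2 = 1909.5 kN.
Bearing (14 mm plate, F_u = 450 MPa): end bolts L_c = 54 − 27/2 = 40.5, R_n = min(1.2×40.5×14×450, 2.4×24×14×450) = 306.18 kN/bolt; interior L_c = 80 − 27 = 53, R_n = 362.88 kN/bolt. φR_n = 0.75 × (2×306.18 + 4×362.88) = 1547.9 kN.
Block shear: shear path 2×[54+2×80] = 2×214 mm, A_gv = 5992, A_nv = 2×(214 − 2.5×29)×14 = 3962 mm²; tension across gage: (64 − 1×29)×14 = 490 mm². R_n = min(0.6×450×3962, 0.6×345×5992) + 1.0×450×490 = min(1069.7, 1240.3) + 220.5 = 1290.2 kN. φR_n = 0.75 × 1290.2 = 967.7 kN.
Governing: min(1909.5, 1547.9, 967.7) = 967.7 kN → block shear.

967.7 kN (block shear governs)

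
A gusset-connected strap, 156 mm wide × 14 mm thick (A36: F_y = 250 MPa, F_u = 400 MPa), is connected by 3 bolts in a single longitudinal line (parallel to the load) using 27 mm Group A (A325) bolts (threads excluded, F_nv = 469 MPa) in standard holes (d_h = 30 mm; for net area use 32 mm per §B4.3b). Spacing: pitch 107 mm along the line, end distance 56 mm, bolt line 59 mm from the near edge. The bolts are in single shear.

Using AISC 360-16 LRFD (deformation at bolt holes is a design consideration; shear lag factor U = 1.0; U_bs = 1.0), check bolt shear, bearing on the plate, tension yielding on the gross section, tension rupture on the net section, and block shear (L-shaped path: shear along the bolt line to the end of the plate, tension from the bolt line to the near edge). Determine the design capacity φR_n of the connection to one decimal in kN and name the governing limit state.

Bolt shear: A_b = π(27)²/4 = 572.56 mm². φR_n = 0.75 × 469 × 572.56 × 3 × 1 = 604.2 kN.
Bearing (14 mm plate, F_u = 400 MPa): end bolts L_c = 56 − 30/2 = 41, R_n = min(1.2×41×14×400, 2.4×27×14×400) = 275.52 kN/bolt; interior L_c = 107 − 30 = 77, R_n = 362.88 kN/bolt. φR_n = 0.75 × (1×275.52 + 2×362.88) = 751.0 kN.
Tension yield (gross): A_g = 156×14 = 2184 mm². φR_n = 0.90 × 250 × 2184 = 491.4 kN.
Tension rupture (net): A_n = (156 − 1×32)×14 = 1736 mm² (U = 1.0, A_e = A_n). φR_n = 0.75 × 400 × 1736 = 520.8 kN.
Block shear: shear path 1×[56+2×107] = 1×270 mm, A_gv = 3780, A_nv = 1×(270 − 2.5×32)×14 = 2660 mm²; tension to near edge: (59 − 0.5×32)×14 = 602 mm². R_n = min(0.6×400×2660, 0.6×250×3780) + 1.0×400×602 = min(638.4, 567) + 240.8 = 807.8 kN. φR_n = 0.75 × 807.8 = 605.9 kN.
Governing: min(604.2, 751.0, 491.4, 520.8, 605.9) = 491.4 kN → gross-section yield.

491.4 kN (gross-section yield governs)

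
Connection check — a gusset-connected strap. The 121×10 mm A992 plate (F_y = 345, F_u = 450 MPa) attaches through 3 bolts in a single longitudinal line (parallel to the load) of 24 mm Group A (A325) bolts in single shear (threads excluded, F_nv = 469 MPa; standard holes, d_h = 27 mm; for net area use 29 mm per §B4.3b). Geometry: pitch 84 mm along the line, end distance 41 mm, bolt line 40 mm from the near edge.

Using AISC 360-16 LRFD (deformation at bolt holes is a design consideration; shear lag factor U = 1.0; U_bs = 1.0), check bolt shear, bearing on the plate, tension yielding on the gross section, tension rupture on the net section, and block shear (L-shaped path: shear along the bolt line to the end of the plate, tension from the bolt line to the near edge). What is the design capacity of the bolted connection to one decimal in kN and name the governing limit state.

Bolt shear: A_b = π(24)²/4 = 452.39 mm². φR_n = 0.75 × 469 × 452.39 × 3 × 1 = 477.4 kN.
Bearing (10 mm plate, F_u = 450 MPa): end bolts L_c = 41 − 27/2 = 27.5, R_n = min(1.2×27.5×10×450, 2.4×24×10×450) = 148.5 kN/bolt; interior L_c = 84 − 27 = 57, R_n = 259.2 kN/bolt. φR_n = 0.75 × (1×148.5 + 2×259.2) = 500.2 kN.
Tension yield (gross): A_g = 121×10 = 1210 mm². φR_n = 0.90 × 345 × 1210 = 375.7 kN.
Tension rupture (net): A_n = (121 − 1×29)×10 = 920 mm² (U = 1.0, A_e = A_n). φR_n = 0.75 × 450 × 920 = 310.5 kN.
Block shear: shear path 1×[41+2×84] = 1×209 mm, A_gv = 2090, A_nv = 1×(209 − 2.5×29)×10 = 1365 mm²; tension to near edge: (40 − 0.5×29)×10 = 255 mm². R_n = min(0.6×450×1365, 0.6×345×2090) + 1.0×450×255 = min(368.55, 432.63) + 114.75 = 483.3 kN. φR_n = 0.75 × 483.3 = 362.5 kN.
Governing: min(477.4, 500.2, 375.7, 310.5, 362.5) = 310.5 kN → net-section rupture.

310.5 kN (net-section rupture governs)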